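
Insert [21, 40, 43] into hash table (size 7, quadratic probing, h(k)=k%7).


Insertions: 21->slot 0; 40->slot 5; 43->slot 1
Table: [21, 43, None, None, None, 40, None]


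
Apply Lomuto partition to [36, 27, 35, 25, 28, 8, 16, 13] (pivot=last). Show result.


Elements <= 13 go left of pivot.
Result: [8, 13, 35, 25, 28, 36, 16, 27], pivot at index 1


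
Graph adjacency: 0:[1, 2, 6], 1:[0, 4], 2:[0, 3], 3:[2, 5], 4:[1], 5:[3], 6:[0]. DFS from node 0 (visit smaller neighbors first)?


DFS stack-based: start with [0]
Visit order: [0, 1, 4, 2, 3, 5, 6]


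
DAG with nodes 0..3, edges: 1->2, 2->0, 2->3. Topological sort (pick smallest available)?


Kahn's algorithm, process smallest node first
Order: [1, 2, 0, 3]


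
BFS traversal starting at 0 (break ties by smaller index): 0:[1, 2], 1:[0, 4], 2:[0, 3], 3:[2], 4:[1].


BFS queue: start with [0]
Visit order: [0, 1, 2, 4, 3]


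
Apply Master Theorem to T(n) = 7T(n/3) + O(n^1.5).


a=7, b=3, c=1.5. log_3(7)=1.771 > c=1.5. Case 1: O(n^log_b(a)) = O(n^1.771)
Complexity: O(n^1.771)


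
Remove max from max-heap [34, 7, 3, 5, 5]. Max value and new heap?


Max = 34
Replace root with last, heapify down
Resulting heap: [7, 5, 3, 5]


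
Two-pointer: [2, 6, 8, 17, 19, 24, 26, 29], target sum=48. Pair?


Two pointers: lo=0, hi=7
Found pair: (19, 29) summing to 48


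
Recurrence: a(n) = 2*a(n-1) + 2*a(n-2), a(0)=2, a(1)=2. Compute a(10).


Build bottom-up:
...a(8)=3104, a(9)=8480, a(10)=2*8480+2*3104=23168


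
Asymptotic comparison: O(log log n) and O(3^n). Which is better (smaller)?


double-logarithmic grows slower than exponential (base 3)
O(log log n) is asymptotically smaller; O(3^n) grows faster


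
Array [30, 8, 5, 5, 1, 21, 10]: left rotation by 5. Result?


Left rotate by 5: [21, 10, 30, 8, 5, 5, 1]


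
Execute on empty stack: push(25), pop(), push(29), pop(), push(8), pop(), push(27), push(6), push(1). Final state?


push(25) -> [25]
pop() returns 25 -> []
push(29) -> [29]
pop() returns 29 -> []
push(8) -> [8]
pop() returns 8 -> []
push(27) -> [27]
push(6) -> [27, 6]
push(1) -> [27, 6, 1]
Final stack (bottom to top): [27, 6, 1]


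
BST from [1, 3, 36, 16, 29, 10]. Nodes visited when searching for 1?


BST root = 1
Search for 1: compare at each node
Path: [1]


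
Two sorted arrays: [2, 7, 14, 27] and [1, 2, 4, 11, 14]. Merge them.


Compare heads, take smaller each step.
Merged: [1, 2, 2, 4, 7, 11, 14, 14, 27]


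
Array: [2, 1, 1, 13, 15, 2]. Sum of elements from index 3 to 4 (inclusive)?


Prefix sums: [0, 2, 3, 4, 17, 32, 34]
Sum[3..4] = prefix[5] - prefix[3] = 32 - 4 = 28


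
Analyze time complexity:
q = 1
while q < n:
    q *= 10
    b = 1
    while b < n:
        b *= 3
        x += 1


Per nesting level: O(log n) * O(log n) = O((log n)^2)
Complexity: O((log n)^2)


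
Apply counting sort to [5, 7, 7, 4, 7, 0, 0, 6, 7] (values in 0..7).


Count array: [2, 0, 0, 0, 1, 1, 1, 4]
Reconstruct: [0, 0, 4, 5, 6, 7, 7, 7, 7]


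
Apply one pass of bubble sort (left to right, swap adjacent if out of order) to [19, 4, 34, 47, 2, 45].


After one pass: [4, 19, 34, 2, 45, 47]


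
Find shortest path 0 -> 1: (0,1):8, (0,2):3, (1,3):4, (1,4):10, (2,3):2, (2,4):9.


Dijkstra from 0:
Distances: {0: 0, 1: 8, 2: 3, 3: 5, 4: 12}
Shortest distance to 1 = 8, path = [0, 1]


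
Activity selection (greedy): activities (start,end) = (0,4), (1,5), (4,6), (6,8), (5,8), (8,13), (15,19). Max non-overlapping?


Greedy: pick earliest-ending, then skip overlaps.
Selected (5 activities): [(0, 4), (4, 6), (6, 8), (8, 13), (15, 19)]


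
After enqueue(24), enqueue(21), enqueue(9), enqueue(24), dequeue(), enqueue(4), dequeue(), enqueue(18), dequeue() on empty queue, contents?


enqueue(24) -> [24]
enqueue(21) -> [24, 21]
enqueue(9) -> [24, 21, 9]
enqueue(24) -> [24, 21, 9, 24]
dequeue() returns 24 -> [21, 9, 24]
enqueue(4) -> [21, 9, 24, 4]
dequeue() returns 21 -> [9, 24, 4]
enqueue(18) -> [9, 24, 4, 18]
dequeue() returns 9 -> [24, 4, 18]
Final queue (front to back): [24, 4, 18]


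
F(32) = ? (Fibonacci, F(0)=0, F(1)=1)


F(n)=F(n-1)+F(n-2)
...F(30)=832040, F(31)=1346269, F(32)=2178309


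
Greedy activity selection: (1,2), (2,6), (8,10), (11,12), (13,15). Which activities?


Greedy: pick earliest-ending, then skip overlaps.
Selected (5 activities): [(1, 2), (2, 6), (8, 10), (11, 12), (13, 15)]


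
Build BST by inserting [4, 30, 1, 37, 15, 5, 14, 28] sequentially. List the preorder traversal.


Root = 4; build tree by BST insertion.
Preorder traversal: [4, 1, 30, 15, 5, 14, 28, 37]


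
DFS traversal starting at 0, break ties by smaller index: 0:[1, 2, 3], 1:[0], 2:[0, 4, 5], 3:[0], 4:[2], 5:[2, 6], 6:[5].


DFS stack-based: start with [0]
Visit order: [0, 1, 2, 4, 5, 6, 3]


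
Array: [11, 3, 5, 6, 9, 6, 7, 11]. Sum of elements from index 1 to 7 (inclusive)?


Prefix sums: [0, 11, 14, 19, 25, 34, 40, 47, 58]
Sum[1..7] = prefix[8] - prefix[1] = 58 - 11 = 47


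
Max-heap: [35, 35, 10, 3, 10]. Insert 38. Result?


Append 38: [35, 35, 10, 3, 10, 38]
Bubble up: swap idx 5(38) with idx 2(10); swap idx 2(38) with idx 0(35)
Result: [38, 35, 35, 3, 10, 10]


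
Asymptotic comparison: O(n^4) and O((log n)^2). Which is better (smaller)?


polylogarithmic grows slower than quartic
O((log n)^2) is asymptotically smaller; O(n^4) grows faster


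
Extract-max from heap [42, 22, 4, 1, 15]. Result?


Max = 42
Replace root with last, heapify down
Resulting heap: [22, 15, 4, 1]


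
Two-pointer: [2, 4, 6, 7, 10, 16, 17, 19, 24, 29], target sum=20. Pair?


Two pointers: lo=0, hi=9
Found pair: (4, 16) summing to 20


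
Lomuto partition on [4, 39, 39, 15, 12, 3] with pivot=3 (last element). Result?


Elements <= 3 go left of pivot.
Result: [3, 39, 39, 15, 12, 4], pivot at index 0


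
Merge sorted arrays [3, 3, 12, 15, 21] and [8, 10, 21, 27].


Compare heads, take smaller each step.
Merged: [3, 3, 8, 10, 12, 15, 21, 21, 27]


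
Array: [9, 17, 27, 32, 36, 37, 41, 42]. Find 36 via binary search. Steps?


Search for 36:
[0,7] mid=3 arr[3]=32
[4,7] mid=5 arr[5]=37
[4,4] mid=4 arr[4]=36
Total: 3 comparisons


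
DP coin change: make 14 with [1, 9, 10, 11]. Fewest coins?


dp[0]=0; dp[i]=1+min(dp[i-c] for c in coins)
...dp[9]=1, dp[10]=1, dp[11]=1, dp[12]=2, dp[13]=3, dp[14]=4
Minimum coins for 14 = 4


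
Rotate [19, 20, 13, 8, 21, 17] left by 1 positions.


Left rotate by 1: [20, 13, 8, 21, 17, 19]


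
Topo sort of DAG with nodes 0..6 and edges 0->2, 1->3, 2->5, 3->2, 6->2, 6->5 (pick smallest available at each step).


Kahn's algorithm, process smallest node first
Order: [0, 1, 3, 4, 6, 2, 5]


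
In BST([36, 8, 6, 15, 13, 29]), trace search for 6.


BST root = 36
Search for 6: compare at each node
Path: [36, 8, 6]


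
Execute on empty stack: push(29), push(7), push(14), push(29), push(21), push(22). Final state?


push(29) -> [29]
push(7) -> [29, 7]
push(14) -> [29, 7, 14]
push(29) -> [29, 7, 14, 29]
push(21) -> [29, 7, 14, 29, 21]
push(22) -> [29, 7, 14, 29, 21, 22]
Final stack (bottom to top): [29, 7, 14, 29, 21, 22]


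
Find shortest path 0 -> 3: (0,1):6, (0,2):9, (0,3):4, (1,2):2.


Dijkstra from 0:
Distances: {0: 0, 1: 6, 2: 8, 3: 4}
Shortest distance to 3 = 4, path = [0, 3]


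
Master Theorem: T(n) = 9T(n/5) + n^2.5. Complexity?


a=9, b=5, c=2.5. log_5(9)=1.365 < c=2.5. Case 3: O(n^c) = O(n^2.500)
Complexity: O(n^2.500)


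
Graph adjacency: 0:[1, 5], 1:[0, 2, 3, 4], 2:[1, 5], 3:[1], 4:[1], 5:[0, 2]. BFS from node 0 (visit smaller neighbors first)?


BFS queue: start with [0]
Visit order: [0, 1, 5, 2, 3, 4]


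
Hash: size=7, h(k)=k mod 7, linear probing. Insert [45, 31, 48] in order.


Insertions: 45->slot 3; 31->slot 4; 48->slot 6
Table: [None, None, None, 45, 31, None, 48]


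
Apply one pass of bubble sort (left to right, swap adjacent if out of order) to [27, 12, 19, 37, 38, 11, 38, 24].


After one pass: [12, 19, 27, 37, 11, 38, 24, 38]


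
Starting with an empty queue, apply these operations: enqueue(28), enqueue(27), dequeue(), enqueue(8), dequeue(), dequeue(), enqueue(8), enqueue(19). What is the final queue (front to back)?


enqueue(28) -> [28]
enqueue(27) -> [28, 27]
dequeue() returns 28 -> [27]
enqueue(8) -> [27, 8]
dequeue() returns 27 -> [8]
dequeue() returns 8 -> []
enqueue(8) -> [8]
enqueue(19) -> [8, 19]
Final queue (front to back): [8, 19]


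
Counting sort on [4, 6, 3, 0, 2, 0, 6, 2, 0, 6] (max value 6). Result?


Count array: [3, 0, 2, 1, 1, 0, 3]
Reconstruct: [0, 0, 0, 2, 2, 3, 4, 6, 6, 6]


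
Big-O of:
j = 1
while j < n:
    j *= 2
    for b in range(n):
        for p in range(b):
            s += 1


Per nesting level: O(log n) * O(n) * O(n) [triangular over b] = O(n^2 log n)
Complexity: O(n^2 log n)


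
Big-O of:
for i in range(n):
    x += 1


Per nesting level: O(n) = O(n)
Complexity: O(n)


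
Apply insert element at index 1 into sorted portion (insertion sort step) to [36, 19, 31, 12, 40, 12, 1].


After one pass: [19, 36, 31, 12, 40, 12, 1]


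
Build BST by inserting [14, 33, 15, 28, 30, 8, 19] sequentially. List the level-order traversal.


Root = 14; build tree by BST insertion.
Level-Order traversal: [14, 8, 33, 15, 28, 19, 30]


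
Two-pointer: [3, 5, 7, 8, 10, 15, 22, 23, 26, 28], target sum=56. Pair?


Two pointers: lo=0, hi=9
No pair sums to 56


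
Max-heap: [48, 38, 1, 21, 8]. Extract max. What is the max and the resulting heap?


Max = 48
Replace root with last, heapify down
Resulting heap: [38, 21, 1, 8]


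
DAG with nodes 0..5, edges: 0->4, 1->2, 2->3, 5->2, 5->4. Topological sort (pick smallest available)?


Kahn's algorithm, process smallest node first
Order: [0, 1, 5, 2, 3, 4]


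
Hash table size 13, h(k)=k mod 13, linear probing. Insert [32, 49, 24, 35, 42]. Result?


Insertions: 32->slot 6; 49->slot 10; 24->slot 11; 35->slot 9; 42->slot 3
Table: [None, None, None, 42, None, None, 32, None, None, 35, 49, 24, None]


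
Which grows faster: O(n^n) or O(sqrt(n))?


sublinear grows slower than n^n
O(sqrt(n)) is asymptotically smaller; O(n^n) grows faster


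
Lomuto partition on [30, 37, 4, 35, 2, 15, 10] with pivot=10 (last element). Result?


Elements <= 10 go left of pivot.
Result: [4, 2, 10, 35, 37, 15, 30], pivot at index 2


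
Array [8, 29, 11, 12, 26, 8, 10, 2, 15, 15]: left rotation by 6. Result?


Left rotate by 6: [10, 2, 15, 15, 8, 29, 11, 12, 26, 8]


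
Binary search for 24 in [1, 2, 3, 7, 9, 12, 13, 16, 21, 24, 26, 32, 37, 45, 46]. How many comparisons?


Search for 24:
[0,14] mid=7 arr[7]=16
[8,14] mid=11 arr[11]=32
[8,10] mid=9 arr[9]=24
Total: 3 comparisons


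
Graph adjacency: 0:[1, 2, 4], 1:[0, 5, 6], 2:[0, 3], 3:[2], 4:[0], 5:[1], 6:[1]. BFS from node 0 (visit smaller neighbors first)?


BFS queue: start with [0]
Visit order: [0, 1, 2, 4, 5, 6, 3]


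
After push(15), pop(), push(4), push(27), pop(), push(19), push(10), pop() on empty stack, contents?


push(15) -> [15]
pop() returns 15 -> []
push(4) -> [4]
push(27) -> [4, 27]
pop() returns 27 -> [4]
push(19) -> [4, 19]
push(10) -> [4, 19, 10]
pop() returns 10 -> [4, 19]
Final stack (bottom to top): [4, 19]


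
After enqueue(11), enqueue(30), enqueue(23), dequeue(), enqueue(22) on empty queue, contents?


enqueue(11) -> [11]
enqueue(30) -> [11, 30]
enqueue(23) -> [11, 30, 23]
dequeue() returns 11 -> [30, 23]
enqueue(22) -> [30, 23, 22]
Final queue (front to back): [30, 23, 22]


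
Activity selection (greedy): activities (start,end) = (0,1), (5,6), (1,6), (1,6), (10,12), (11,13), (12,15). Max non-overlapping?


Greedy: pick earliest-ending, then skip overlaps.
Selected (4 activities): [(0, 1), (5, 6), (10, 12), (12, 15)]


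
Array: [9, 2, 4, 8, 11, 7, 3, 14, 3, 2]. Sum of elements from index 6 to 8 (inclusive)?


Prefix sums: [0, 9, 11, 15, 23, 34, 41, 44, 58, 61, 63]
Sum[6..8] = prefix[9] - prefix[6] = 61 - 41 = 20


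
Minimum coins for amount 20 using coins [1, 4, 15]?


dp[0]=0; dp[i]=1+min(dp[i-c] for c in coins)
...dp[15]=1, dp[16]=2, dp[17]=3, dp[18]=4, dp[19]=2, dp[20]=3
Minimum coins for 20 = 3


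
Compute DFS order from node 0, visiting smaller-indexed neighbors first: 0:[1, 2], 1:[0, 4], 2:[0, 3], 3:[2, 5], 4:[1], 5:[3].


DFS stack-based: start with [0]
Visit order: [0, 1, 4, 2, 3, 5]


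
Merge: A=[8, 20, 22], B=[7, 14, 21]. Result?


Compare heads, take smaller each step.
Merged: [7, 8, 14, 20, 21, 22]


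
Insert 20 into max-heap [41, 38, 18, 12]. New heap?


Append 20: [41, 38, 18, 12, 20]
Bubble up: no swaps needed
Result: [41, 38, 18, 12, 20]


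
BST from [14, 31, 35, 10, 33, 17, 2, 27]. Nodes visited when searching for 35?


BST root = 14
Search for 35: compare at each node
Path: [14, 31, 35]


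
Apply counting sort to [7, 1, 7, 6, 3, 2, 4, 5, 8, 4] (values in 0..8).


Count array: [0, 1, 1, 1, 2, 1, 1, 2, 1]
Reconstruct: [1, 2, 3, 4, 4, 5, 6, 7, 7, 8]


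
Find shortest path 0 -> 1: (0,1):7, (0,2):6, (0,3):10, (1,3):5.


Dijkstra from 0:
Distances: {0: 0, 1: 7, 2: 6, 3: 10}
Shortest distance to 1 = 7, path = [0, 1]


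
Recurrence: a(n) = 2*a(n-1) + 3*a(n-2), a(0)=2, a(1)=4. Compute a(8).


Build bottom-up:
...a(6)=1094, a(7)=3280, a(8)=2*3280+3*1094=9842


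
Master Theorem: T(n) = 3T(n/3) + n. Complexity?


a=3, b=3, c=1. log_3(3)=1 = c=1. Case 2: O(n^c log n) = O(n log n)
Complexity: O(n log n)


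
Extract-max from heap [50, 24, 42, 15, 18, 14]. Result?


Max = 50
Replace root with last, heapify down
Resulting heap: [42, 24, 14, 15, 18]


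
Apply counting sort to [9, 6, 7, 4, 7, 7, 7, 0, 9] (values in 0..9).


Count array: [1, 0, 0, 0, 1, 0, 1, 4, 0, 2]
Reconstruct: [0, 4, 6, 7, 7, 7, 7, 9, 9]


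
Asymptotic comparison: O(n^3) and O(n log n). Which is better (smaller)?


linearithmic grows slower than cubic
O(n log n) is asymptotically smaller; O(n^3) grows faster


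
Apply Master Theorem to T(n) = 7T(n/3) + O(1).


a=7, b=3, c=0. log_3(7)=1.771 > c=0. Case 1: O(n^log_b(a)) = O(n^1.771)
Complexity: O(n^1.771)


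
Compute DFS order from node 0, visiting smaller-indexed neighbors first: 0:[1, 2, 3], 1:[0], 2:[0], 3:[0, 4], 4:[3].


DFS stack-based: start with [0]
Visit order: [0, 1, 2, 3, 4]


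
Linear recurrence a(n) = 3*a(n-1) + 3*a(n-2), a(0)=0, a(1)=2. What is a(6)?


Build bottom-up:
...a(4)=90, a(5)=342, a(6)=3*342+3*90=1296


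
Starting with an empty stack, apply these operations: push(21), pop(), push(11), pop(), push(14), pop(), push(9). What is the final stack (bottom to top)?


push(21) -> [21]
pop() returns 21 -> []
push(11) -> [11]
pop() returns 11 -> []
push(14) -> [14]
pop() returns 14 -> []
push(9) -> [9]
Final stack (bottom to top): [9]


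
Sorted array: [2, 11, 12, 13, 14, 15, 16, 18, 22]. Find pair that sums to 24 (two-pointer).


Two pointers: lo=0, hi=8
Found pair: (2, 22) summing to 24


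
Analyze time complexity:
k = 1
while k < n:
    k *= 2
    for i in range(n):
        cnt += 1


Per nesting level: O(log n) * O(n) = O(n log n)
Complexity: O(n log n)


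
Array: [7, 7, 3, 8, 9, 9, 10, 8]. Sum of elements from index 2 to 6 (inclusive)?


Prefix sums: [0, 7, 14, 17, 25, 34, 43, 53, 61]
Sum[2..6] = prefix[7] - prefix[2] = 53 - 14 = 39


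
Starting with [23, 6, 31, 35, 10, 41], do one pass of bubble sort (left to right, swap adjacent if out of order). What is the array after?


After one pass: [6, 23, 31, 10, 35, 41]


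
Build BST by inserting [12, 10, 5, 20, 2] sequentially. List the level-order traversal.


Root = 12; build tree by BST insertion.
Level-Order traversal: [12, 10, 20, 5, 2]


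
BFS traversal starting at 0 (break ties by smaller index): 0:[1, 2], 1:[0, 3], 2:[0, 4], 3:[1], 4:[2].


BFS queue: start with [0]
Visit order: [0, 1, 2, 3, 4]


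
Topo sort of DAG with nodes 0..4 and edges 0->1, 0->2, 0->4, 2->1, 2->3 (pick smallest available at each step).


Kahn's algorithm, process smallest node first
Order: [0, 2, 1, 3, 4]


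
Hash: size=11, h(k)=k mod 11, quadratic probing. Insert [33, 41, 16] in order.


Insertions: 33->slot 0; 41->slot 8; 16->slot 5
Table: [33, None, None, None, None, 16, None, None, 41, None, None]


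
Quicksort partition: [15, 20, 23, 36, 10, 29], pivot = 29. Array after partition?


Elements <= 29 go left of pivot.
Result: [15, 20, 23, 10, 29, 36], pivot at index 4


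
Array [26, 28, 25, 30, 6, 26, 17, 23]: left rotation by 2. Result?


Left rotate by 2: [25, 30, 6, 26, 17, 23, 26, 28]


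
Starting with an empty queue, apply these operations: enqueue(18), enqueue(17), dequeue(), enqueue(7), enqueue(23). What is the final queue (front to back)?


enqueue(18) -> [18]
enqueue(17) -> [18, 17]
dequeue() returns 18 -> [17]
enqueue(7) -> [17, 7]
enqueue(23) -> [17, 7, 23]
Final queue (front to back): [17, 7, 23]


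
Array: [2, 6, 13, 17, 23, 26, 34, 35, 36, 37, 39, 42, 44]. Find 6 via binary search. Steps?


Search for 6:
[0,12] mid=6 arr[6]=34
[0,5] mid=2 arr[2]=13
[0,1] mid=0 arr[0]=2
[1,1] mid=1 arr[1]=6
Total: 4 comparisons


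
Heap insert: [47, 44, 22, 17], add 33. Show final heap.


Append 33: [47, 44, 22, 17, 33]
Bubble up: no swaps needed
Result: [47, 44, 22, 17, 33]


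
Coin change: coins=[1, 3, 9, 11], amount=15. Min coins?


dp[0]=0; dp[i]=1+min(dp[i-c] for c in coins)
...dp[10]=2, dp[11]=1, dp[12]=2, dp[13]=3, dp[14]=2, dp[15]=3
Minimum coins for 15 = 3


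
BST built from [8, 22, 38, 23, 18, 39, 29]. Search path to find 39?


BST root = 8
Search for 39: compare at each node
Path: [8, 22, 38, 39]


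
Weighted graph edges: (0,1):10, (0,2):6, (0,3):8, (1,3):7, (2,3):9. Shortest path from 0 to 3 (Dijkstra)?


Dijkstra from 0:
Distances: {0: 0, 1: 10, 2: 6, 3: 8}
Shortest distance to 3 = 8, path = [0, 3]


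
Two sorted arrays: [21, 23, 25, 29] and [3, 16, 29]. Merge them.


Compare heads, take smaller each step.
Merged: [3, 16, 21, 23, 25, 29, 29]


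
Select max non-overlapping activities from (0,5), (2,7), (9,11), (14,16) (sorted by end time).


Greedy: pick earliest-ending, then skip overlaps.
Selected (3 activities): [(0, 5), (9, 11), (14, 16)]


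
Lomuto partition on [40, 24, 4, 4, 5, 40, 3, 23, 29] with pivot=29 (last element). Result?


Elements <= 29 go left of pivot.
Result: [24, 4, 4, 5, 3, 23, 29, 40, 40], pivot at index 6


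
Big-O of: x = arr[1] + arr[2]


Analysis: constant-time operation, no loop
Complexity: O(1)


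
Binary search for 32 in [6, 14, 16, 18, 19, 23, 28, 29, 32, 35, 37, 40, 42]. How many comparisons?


Search for 32:
[0,12] mid=6 arr[6]=28
[7,12] mid=9 arr[9]=35
[7,8] mid=7 arr[7]=29
[8,8] mid=8 arr[8]=32
Total: 4 comparisons


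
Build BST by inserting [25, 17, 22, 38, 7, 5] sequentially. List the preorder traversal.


Root = 25; build tree by BST insertion.
Preorder traversal: [25, 17, 7, 5, 22, 38]


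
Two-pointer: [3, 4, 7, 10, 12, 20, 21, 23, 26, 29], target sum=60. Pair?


Two pointers: lo=0, hi=9
No pair sums to 60


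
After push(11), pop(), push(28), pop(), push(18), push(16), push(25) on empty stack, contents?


push(11) -> [11]
pop() returns 11 -> []
push(28) -> [28]
pop() returns 28 -> []
push(18) -> [18]
push(16) -> [18, 16]
push(25) -> [18, 16, 25]
Final stack (bottom to top): [18, 16, 25]


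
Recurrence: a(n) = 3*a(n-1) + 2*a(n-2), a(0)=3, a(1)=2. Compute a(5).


Build bottom-up:
...a(3)=40, a(4)=144, a(5)=3*144+2*40=512


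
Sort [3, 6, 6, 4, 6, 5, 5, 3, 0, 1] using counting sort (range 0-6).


Count array: [1, 1, 0, 2, 1, 2, 3]
Reconstruct: [0, 1, 3, 3, 4, 5, 5, 6, 6, 6]


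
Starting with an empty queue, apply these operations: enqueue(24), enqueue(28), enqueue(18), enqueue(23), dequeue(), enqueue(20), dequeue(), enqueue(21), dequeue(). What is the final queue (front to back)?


enqueue(24) -> [24]
enqueue(28) -> [24, 28]
enqueue(18) -> [24, 28, 18]
enqueue(23) -> [24, 28, 18, 23]
dequeue() returns 24 -> [28, 18, 23]
enqueue(20) -> [28, 18, 23, 20]
dequeue() returns 28 -> [18, 23, 20]
enqueue(21) -> [18, 23, 20, 21]
dequeue() returns 18 -> [23, 20, 21]
Final queue (front to back): [23, 20, 21]


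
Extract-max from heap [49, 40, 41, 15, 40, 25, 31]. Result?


Max = 49
Replace root with last, heapify down
Resulting heap: [41, 40, 31, 15, 40, 25]


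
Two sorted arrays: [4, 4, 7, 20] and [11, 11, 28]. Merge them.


Compare heads, take smaller each step.
Merged: [4, 4, 7, 11, 11, 20, 28]


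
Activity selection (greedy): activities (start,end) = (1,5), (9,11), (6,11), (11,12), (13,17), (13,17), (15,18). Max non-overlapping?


Greedy: pick earliest-ending, then skip overlaps.
Selected (4 activities): [(1, 5), (9, 11), (11, 12), (13, 17)]


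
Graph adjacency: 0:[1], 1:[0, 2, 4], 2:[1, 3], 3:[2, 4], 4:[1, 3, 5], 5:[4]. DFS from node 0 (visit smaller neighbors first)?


DFS stack-based: start with [0]
Visit order: [0, 1, 2, 3, 4, 5]


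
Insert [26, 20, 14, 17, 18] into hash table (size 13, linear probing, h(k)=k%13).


Insertions: 26->slot 0; 20->slot 7; 14->slot 1; 17->slot 4; 18->slot 5
Table: [26, 14, None, None, 17, 18, None, 20, None, None, None, None, None]


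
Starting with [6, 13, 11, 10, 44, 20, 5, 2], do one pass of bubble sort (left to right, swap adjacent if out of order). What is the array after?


After one pass: [6, 11, 10, 13, 20, 5, 2, 44]


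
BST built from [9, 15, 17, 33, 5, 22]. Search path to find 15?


BST root = 9
Search for 15: compare at each node
Path: [9, 15]


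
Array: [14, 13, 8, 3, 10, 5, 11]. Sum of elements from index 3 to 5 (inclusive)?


Prefix sums: [0, 14, 27, 35, 38, 48, 53, 64]
Sum[3..5] = prefix[6] - prefix[3] = 53 - 35 = 18


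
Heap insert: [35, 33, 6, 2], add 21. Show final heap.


Append 21: [35, 33, 6, 2, 21]
Bubble up: no swaps needed
Result: [35, 33, 6, 2, 21]


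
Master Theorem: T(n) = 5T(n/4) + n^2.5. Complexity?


a=5, b=4, c=2.5. log_4(5)=1.161 < c=2.5. Case 3: O(n^c) = O(n^2.500)
Complexity: O(n^2.500)


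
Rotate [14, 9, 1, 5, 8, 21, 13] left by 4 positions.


Left rotate by 4: [8, 21, 13, 14, 9, 1, 5]


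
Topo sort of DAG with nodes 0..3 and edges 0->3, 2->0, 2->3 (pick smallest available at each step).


Kahn's algorithm, process smallest node first
Order: [1, 2, 0, 3]


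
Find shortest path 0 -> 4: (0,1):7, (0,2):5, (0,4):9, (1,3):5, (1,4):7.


Dijkstra from 0:
Distances: {0: 0, 1: 7, 2: 5, 3: 12, 4: 9}
Shortest distance to 4 = 9, path = [0, 4]


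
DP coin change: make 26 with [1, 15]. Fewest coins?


dp[0]=0; dp[i]=1+min(dp[i-c] for c in coins)
...dp[21]=7, dp[22]=8, dp[23]=9, dp[24]=10, dp[25]=11, dp[26]=12
Minimum coins for 26 = 12


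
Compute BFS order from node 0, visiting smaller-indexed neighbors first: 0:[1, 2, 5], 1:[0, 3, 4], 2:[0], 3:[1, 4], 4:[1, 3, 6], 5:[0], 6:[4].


BFS queue: start with [0]
Visit order: [0, 1, 2, 5, 3, 4, 6]


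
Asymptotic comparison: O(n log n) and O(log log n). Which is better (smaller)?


double-logarithmic grows slower than linearithmic
O(log log n) is asymptotically smaller; O(n log n) grows faster


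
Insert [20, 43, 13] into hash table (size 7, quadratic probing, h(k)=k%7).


Insertions: 20->slot 6; 43->slot 1; 13->slot 0
Table: [13, 43, None, None, None, None, 20]


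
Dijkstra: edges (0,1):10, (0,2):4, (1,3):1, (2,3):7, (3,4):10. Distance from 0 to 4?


Dijkstra from 0:
Distances: {0: 0, 1: 10, 2: 4, 3: 11, 4: 21}
Shortest distance to 4 = 21, path = [0, 2, 3, 4]


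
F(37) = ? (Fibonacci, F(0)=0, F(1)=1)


F(n)=F(n-1)+F(n-2)
...F(35)=9227465, F(36)=14930352, F(37)=24157817


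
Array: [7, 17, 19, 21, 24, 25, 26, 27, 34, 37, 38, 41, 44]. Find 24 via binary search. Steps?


Search for 24:
[0,12] mid=6 arr[6]=26
[0,5] mid=2 arr[2]=19
[3,5] mid=4 arr[4]=24
Total: 3 comparisons


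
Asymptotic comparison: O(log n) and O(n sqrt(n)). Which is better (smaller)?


logarithmic grows slower than n^1.5
O(log n) is asymptotically smaller; O(n sqrt(n)) grows faster


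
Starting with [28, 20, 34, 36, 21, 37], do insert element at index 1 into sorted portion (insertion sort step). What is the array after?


After one pass: [20, 28, 34, 36, 21, 37]


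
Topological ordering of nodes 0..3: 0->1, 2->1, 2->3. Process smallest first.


Kahn's algorithm, process smallest node first
Order: [0, 2, 1, 3]


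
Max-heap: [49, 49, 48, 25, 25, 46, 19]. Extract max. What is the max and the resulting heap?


Max = 49
Replace root with last, heapify down
Resulting heap: [49, 25, 48, 19, 25, 46]


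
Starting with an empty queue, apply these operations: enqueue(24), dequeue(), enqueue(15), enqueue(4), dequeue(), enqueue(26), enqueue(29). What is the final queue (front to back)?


enqueue(24) -> [24]
dequeue() returns 24 -> []
enqueue(15) -> [15]
enqueue(4) -> [15, 4]
dequeue() returns 15 -> [4]
enqueue(26) -> [4, 26]
enqueue(29) -> [4, 26, 29]
Final queue (front to back): [4, 26, 29]


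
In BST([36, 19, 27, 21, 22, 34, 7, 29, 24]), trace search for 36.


BST root = 36
Search for 36: compare at each node
Path: [36]


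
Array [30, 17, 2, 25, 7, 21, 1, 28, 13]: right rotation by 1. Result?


Right rotate by 1: [13, 30, 17, 2, 25, 7, 21, 1, 28]


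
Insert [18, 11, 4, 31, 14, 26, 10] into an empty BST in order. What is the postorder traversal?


Root = 18; build tree by BST insertion.
Postorder traversal: [10, 4, 14, 11, 26, 31, 18]


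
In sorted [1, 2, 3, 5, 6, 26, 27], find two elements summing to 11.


Two pointers: lo=0, hi=6
Found pair: (5, 6) summing to 11


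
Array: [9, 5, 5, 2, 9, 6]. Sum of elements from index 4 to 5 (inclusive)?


Prefix sums: [0, 9, 14, 19, 21, 30, 36]
Sum[4..5] = prefix[6] - prefix[4] = 36 - 21 = 15


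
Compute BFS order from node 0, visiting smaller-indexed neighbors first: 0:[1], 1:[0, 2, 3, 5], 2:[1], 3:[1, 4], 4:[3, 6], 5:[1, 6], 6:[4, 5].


BFS queue: start with [0]
Visit order: [0, 1, 2, 3, 5, 4, 6]


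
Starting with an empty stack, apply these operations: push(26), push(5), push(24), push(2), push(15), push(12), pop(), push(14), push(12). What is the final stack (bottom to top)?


push(26) -> [26]
push(5) -> [26, 5]
push(24) -> [26, 5, 24]
push(2) -> [26, 5, 24, 2]
push(15) -> [26, 5, 24, 2, 15]
push(12) -> [26, 5, 24, 2, 15, 12]
pop() returns 12 -> [26, 5, 24, 2, 15]
push(14) -> [26, 5, 24, 2, 15, 14]
push(12) -> [26, 5, 24, 2, 15, 14, 12]
Final stack (bottom to top): [26, 5, 24, 2, 15, 14, 12]


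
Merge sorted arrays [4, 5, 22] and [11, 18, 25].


Compare heads, take smaller each step.
Merged: [4, 5, 11, 18, 22, 25]


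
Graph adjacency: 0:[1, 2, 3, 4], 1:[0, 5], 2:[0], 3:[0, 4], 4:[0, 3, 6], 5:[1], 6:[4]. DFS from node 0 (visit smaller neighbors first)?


DFS stack-based: start with [0]
Visit order: [0, 1, 5, 2, 3, 4, 6]


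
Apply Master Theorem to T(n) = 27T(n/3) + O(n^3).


a=27, b=3, c=3. log_3(27)=3 = c=3. Case 2: O(n^c log n) = O(n^3 log n)
Complexity: O(n^3 log n)


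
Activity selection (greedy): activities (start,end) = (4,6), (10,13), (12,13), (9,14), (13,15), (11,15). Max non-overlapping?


Greedy: pick earliest-ending, then skip overlaps.
Selected (3 activities): [(4, 6), (10, 13), (13, 15)]


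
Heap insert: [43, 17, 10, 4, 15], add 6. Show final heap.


Append 6: [43, 17, 10, 4, 15, 6]
Bubble up: no swaps needed
Result: [43, 17, 10, 4, 15, 6]


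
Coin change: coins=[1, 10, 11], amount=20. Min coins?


dp[0]=0; dp[i]=1+min(dp[i-c] for c in coins)
...dp[15]=5, dp[16]=6, dp[17]=7, dp[18]=8, dp[19]=9, dp[20]=2
Minimum coins for 20 = 2


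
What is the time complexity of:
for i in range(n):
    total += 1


Per nesting level: O(n) = O(n)
Complexity: O(n)


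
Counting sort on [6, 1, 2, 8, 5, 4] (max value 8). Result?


Count array: [0, 1, 1, 0, 1, 1, 1, 0, 1]
Reconstruct: [1, 2, 4, 5, 6, 8]


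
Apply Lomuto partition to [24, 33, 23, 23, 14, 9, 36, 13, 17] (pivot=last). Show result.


Elements <= 17 go left of pivot.
Result: [14, 9, 13, 17, 24, 33, 36, 23, 23], pivot at index 3


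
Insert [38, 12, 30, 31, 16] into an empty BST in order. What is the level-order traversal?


Root = 38; build tree by BST insertion.
Level-Order traversal: [38, 12, 30, 16, 31]


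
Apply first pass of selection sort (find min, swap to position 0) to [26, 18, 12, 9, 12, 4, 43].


After one pass: [4, 18, 12, 9, 12, 26, 43]


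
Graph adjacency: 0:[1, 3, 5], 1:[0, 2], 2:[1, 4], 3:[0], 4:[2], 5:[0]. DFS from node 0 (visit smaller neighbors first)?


DFS stack-based: start with [0]
Visit order: [0, 1, 2, 4, 3, 5]


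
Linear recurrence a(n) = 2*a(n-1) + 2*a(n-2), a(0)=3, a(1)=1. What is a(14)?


Build bottom-up:
...a(12)=159552, a(13)=435904, a(14)=2*435904+2*159552=1190912


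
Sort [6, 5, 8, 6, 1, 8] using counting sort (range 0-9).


Count array: [0, 1, 0, 0, 0, 1, 2, 0, 2, 0]
Reconstruct: [1, 5, 6, 6, 8, 8]


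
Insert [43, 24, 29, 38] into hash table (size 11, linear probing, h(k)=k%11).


Insertions: 43->slot 10; 24->slot 2; 29->slot 7; 38->slot 5
Table: [None, None, 24, None, None, 38, None, 29, None, None, 43]


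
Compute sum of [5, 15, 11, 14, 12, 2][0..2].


Prefix sums: [0, 5, 20, 31, 45, 57, 59]
Sum[0..2] = prefix[3] - prefix[0] = 31 - 0 = 31


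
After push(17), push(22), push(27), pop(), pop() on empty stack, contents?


push(17) -> [17]
push(22) -> [17, 22]
push(27) -> [17, 22, 27]
pop() returns 27 -> [17, 22]
pop() returns 22 -> [17]
Final stack (bottom to top): [17]


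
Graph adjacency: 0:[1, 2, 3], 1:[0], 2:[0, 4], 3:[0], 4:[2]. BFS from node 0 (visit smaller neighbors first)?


BFS queue: start with [0]
Visit order: [0, 1, 2, 3, 4]


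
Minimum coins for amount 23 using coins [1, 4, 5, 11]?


dp[0]=0; dp[i]=1+min(dp[i-c] for c in coins)
...dp[18]=4, dp[19]=3, dp[20]=3, dp[21]=3, dp[22]=2, dp[23]=3
Minimum coins for 23 = 3


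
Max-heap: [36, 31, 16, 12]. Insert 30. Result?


Append 30: [36, 31, 16, 12, 30]
Bubble up: no swaps needed
Result: [36, 31, 16, 12, 30]


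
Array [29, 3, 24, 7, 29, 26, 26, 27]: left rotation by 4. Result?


Left rotate by 4: [29, 26, 26, 27, 29, 3, 24, 7]


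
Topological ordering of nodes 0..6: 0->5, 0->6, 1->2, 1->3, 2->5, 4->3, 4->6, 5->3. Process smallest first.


Kahn's algorithm, process smallest node first
Order: [0, 1, 2, 4, 5, 3, 6]


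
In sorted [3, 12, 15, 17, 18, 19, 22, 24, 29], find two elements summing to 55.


Two pointers: lo=0, hi=8
No pair sums to 55


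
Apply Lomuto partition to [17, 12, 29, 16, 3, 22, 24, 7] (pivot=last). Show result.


Elements <= 7 go left of pivot.
Result: [3, 7, 29, 16, 17, 22, 24, 12], pivot at index 1


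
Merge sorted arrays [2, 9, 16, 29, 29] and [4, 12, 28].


Compare heads, take smaller each step.
Merged: [2, 4, 9, 12, 16, 28, 29, 29]


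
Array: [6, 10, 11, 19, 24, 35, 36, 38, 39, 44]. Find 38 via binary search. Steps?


Search for 38:
[0,9] mid=4 arr[4]=24
[5,9] mid=7 arr[7]=38
Total: 2 comparisons


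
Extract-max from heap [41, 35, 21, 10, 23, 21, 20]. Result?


Max = 41
Replace root with last, heapify down
Resulting heap: [35, 23, 21, 10, 20, 21]


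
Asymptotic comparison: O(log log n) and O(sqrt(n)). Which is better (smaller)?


double-logarithmic grows slower than sublinear
O(log log n) is asymptotically smaller; O(sqrt(n)) grows faster


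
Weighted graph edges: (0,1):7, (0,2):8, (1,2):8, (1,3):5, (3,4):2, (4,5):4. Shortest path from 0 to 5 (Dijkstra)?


Dijkstra from 0:
Distances: {0: 0, 1: 7, 2: 8, 3: 12, 4: 14, 5: 18}
Shortest distance to 5 = 18, path = [0, 1, 3, 4, 5]


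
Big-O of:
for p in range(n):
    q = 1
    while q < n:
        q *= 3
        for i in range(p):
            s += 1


Per nesting level: O(n) * O(log n) * O(n) [triangular over p] = O(n^2 log n)
Complexity: O(n^2 log n)


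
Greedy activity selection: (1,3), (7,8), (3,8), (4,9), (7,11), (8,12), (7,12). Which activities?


Greedy: pick earliest-ending, then skip overlaps.
Selected (3 activities): [(1, 3), (7, 8), (8, 12)]


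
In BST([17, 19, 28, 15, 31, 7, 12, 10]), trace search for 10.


BST root = 17
Search for 10: compare at each node
Path: [17, 15, 7, 12, 10]


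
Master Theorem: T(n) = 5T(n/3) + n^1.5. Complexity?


a=5, b=3, c=1.5. log_3(5)=1.465 < c=1.5. Case 3: O(n^c) = O(n^1.500)
Complexity: O(n^1.500)


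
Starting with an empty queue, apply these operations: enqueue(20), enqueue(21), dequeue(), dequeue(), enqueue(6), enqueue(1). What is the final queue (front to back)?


enqueue(20) -> [20]
enqueue(21) -> [20, 21]
dequeue() returns 20 -> [21]
dequeue() returns 21 -> []
enqueue(6) -> [6]
enqueue(1) -> [6, 1]
Final queue (front to back): [6, 1]


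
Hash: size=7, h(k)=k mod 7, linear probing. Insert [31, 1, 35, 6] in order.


Insertions: 31->slot 3; 1->slot 1; 35->slot 0; 6->slot 6
Table: [35, 1, None, 31, None, None, 6]


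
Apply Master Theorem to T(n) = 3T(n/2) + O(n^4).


a=3, b=2, c=4. log_2(3)=1.585 < c=4. Case 3: O(n^c) = O(n^4)
Complexity: O(n^4)


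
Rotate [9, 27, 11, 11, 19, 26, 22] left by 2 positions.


Left rotate by 2: [11, 11, 19, 26, 22, 9, 27]


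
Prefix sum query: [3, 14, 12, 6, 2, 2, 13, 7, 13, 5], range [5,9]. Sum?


Prefix sums: [0, 3, 17, 29, 35, 37, 39, 52, 59, 72, 77]
Sum[5..9] = prefix[10] - prefix[5] = 77 - 37 = 40


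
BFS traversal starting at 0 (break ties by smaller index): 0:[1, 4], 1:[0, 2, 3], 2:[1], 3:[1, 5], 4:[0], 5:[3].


BFS queue: start with [0]
Visit order: [0, 1, 4, 2, 3, 5]


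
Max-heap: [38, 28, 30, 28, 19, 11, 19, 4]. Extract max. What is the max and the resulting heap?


Max = 38
Replace root with last, heapify down
Resulting heap: [30, 28, 19, 28, 19, 11, 4]


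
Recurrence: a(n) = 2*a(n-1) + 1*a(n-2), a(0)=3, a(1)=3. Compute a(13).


Build bottom-up:
...a(11)=24357, a(12)=58803, a(13)=2*58803+1*24357=141963


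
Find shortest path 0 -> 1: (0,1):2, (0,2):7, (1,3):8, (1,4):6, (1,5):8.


Dijkstra from 0:
Distances: {0: 0, 1: 2, 2: 7, 3: 10, 4: 8, 5: 10}
Shortest distance to 1 = 2, path = [0, 1]


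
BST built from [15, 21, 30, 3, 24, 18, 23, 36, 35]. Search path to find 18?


BST root = 15
Search for 18: compare at each node
Path: [15, 21, 18]


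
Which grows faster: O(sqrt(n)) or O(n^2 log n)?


sublinear grows slower than n^2 log n
O(sqrt(n)) is asymptotically smaller; O(n^2 log n) grows faster


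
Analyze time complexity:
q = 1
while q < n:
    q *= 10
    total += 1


Per nesting level: O(log n) = O(log n)
Complexity: O(log n)


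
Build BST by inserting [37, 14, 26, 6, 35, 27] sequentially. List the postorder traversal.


Root = 37; build tree by BST insertion.
Postorder traversal: [6, 27, 35, 26, 14, 37]


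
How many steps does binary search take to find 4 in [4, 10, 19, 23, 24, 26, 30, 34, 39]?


Search for 4:
[0,8] mid=4 arr[4]=24
[0,3] mid=1 arr[1]=10
[0,0] mid=0 arr[0]=4
Total: 3 comparisons


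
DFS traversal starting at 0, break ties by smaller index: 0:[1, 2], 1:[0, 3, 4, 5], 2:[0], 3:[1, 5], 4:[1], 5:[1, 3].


DFS stack-based: start with [0]
Visit order: [0, 1, 3, 5, 4, 2]


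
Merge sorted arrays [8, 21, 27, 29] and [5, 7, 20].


Compare heads, take smaller each step.
Merged: [5, 7, 8, 20, 21, 27, 29]


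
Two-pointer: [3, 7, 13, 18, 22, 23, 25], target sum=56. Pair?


Two pointers: lo=0, hi=6
No pair sums to 56


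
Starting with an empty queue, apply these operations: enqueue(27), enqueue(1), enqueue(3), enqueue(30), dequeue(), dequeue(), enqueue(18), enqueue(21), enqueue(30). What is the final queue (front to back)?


enqueue(27) -> [27]
enqueue(1) -> [27, 1]
enqueue(3) -> [27, 1, 3]
enqueue(30) -> [27, 1, 3, 30]
dequeue() returns 27 -> [1, 3, 30]
dequeue() returns 1 -> [3, 30]
enqueue(18) -> [3, 30, 18]
enqueue(21) -> [3, 30, 18, 21]
enqueue(30) -> [3, 30, 18, 21, 30]
Final queue (front to back): [3, 30, 18, 21, 30]


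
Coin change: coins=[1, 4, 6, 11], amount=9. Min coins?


dp[0]=0; dp[i]=1+min(dp[i-c] for c in coins)
...dp[4]=1, dp[5]=2, dp[6]=1, dp[7]=2, dp[8]=2, dp[9]=3
Minimum coins for 9 = 3


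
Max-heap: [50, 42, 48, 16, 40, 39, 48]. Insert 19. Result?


Append 19: [50, 42, 48, 16, 40, 39, 48, 19]
Bubble up: swap idx 7(19) with idx 3(16)
Result: [50, 42, 48, 19, 40, 39, 48, 16]


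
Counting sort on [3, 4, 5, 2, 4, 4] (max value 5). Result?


Count array: [0, 0, 1, 1, 3, 1]
Reconstruct: [2, 3, 4, 4, 4, 5]


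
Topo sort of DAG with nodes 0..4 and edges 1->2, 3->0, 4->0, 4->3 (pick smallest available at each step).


Kahn's algorithm, process smallest node first
Order: [1, 2, 4, 3, 0]


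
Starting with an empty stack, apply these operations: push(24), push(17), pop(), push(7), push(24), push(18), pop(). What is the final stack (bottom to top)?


push(24) -> [24]
push(17) -> [24, 17]
pop() returns 17 -> [24]
push(7) -> [24, 7]
push(24) -> [24, 7, 24]
push(18) -> [24, 7, 24, 18]
pop() returns 18 -> [24, 7, 24]
Final stack (bottom to top): [24, 7, 24]


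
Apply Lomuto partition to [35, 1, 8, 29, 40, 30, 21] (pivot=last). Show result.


Elements <= 21 go left of pivot.
Result: [1, 8, 21, 29, 40, 30, 35], pivot at index 2


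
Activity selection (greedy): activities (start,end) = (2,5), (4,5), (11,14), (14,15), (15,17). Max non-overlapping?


Greedy: pick earliest-ending, then skip overlaps.
Selected (4 activities): [(2, 5), (11, 14), (14, 15), (15, 17)]


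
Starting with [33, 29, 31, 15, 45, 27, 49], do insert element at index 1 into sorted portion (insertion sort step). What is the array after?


After one pass: [29, 33, 31, 15, 45, 27, 49]


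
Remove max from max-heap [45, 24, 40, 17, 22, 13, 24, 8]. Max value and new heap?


Max = 45
Replace root with last, heapify down
Resulting heap: [40, 24, 24, 17, 22, 13, 8]


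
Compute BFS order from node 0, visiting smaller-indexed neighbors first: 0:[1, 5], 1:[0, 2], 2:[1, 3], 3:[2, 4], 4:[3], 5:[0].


BFS queue: start with [0]
Visit order: [0, 1, 5, 2, 3, 4]


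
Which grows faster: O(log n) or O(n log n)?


logarithmic grows slower than linearithmic
O(log n) is asymptotically smaller; O(n log n) grows faster


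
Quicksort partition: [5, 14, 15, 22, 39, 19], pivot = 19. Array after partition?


Elements <= 19 go left of pivot.
Result: [5, 14, 15, 19, 39, 22], pivot at index 3


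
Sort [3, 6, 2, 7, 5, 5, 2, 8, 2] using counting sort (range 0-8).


Count array: [0, 0, 3, 1, 0, 2, 1, 1, 1]
Reconstruct: [2, 2, 2, 3, 5, 5, 6, 7, 8]


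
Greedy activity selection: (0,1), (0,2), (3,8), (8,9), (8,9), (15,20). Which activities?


Greedy: pick earliest-ending, then skip overlaps.
Selected (4 activities): [(0, 1), (3, 8), (8, 9), (15, 20)]


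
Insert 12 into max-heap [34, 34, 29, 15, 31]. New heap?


Append 12: [34, 34, 29, 15, 31, 12]
Bubble up: no swaps needed
Result: [34, 34, 29, 15, 31, 12]


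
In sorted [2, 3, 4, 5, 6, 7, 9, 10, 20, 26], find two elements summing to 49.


Two pointers: lo=0, hi=9
No pair sums to 49


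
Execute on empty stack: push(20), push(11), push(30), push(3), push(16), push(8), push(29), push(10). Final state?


push(20) -> [20]
push(11) -> [20, 11]
push(30) -> [20, 11, 30]
push(3) -> [20, 11, 30, 3]
push(16) -> [20, 11, 30, 3, 16]
push(8) -> [20, 11, 30, 3, 16, 8]
push(29) -> [20, 11, 30, 3, 16, 8, 29]
push(10) -> [20, 11, 30, 3, 16, 8, 29, 10]
Final stack (bottom to top): [20, 11, 30, 3, 16, 8, 29, 10]
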